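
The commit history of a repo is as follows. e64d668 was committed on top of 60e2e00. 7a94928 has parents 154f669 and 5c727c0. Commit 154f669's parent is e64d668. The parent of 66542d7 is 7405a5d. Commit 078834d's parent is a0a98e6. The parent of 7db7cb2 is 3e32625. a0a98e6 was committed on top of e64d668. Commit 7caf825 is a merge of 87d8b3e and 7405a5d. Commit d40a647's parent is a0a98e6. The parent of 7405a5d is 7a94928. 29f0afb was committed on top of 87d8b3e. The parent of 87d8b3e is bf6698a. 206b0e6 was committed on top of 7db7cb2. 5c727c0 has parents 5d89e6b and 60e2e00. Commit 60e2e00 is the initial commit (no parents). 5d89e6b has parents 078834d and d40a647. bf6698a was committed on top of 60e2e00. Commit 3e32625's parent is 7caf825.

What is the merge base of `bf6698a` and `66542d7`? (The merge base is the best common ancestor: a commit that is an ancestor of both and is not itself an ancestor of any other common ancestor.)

60e2e00

Ancestors of bf6698a: {60e2e00, bf6698a}.
Ancestors of 66542d7: {078834d, 154f669, 5c727c0, 5d89e6b, 60e2e00, 66542d7, 7405a5d, 7a94928, a0a98e6, d40a647, e64d668}.
Common ancestors: {60e2e00}.
The only common ancestor is 60e2e00, so it is the merge base.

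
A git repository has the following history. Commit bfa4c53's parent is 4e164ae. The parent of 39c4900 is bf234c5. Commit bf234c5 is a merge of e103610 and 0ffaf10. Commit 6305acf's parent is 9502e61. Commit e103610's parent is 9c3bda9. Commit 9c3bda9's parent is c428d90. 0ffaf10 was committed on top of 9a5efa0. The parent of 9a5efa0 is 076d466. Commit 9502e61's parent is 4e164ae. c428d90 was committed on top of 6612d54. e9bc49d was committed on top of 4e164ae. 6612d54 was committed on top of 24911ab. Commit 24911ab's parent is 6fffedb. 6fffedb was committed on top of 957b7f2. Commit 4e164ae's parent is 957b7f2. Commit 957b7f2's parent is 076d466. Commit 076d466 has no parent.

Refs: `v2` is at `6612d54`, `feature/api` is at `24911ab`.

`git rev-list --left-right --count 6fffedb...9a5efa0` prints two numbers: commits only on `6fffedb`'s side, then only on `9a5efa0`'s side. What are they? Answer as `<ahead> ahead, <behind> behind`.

Reachable from 6fffedb: {076d466, 6fffedb, 957b7f2}.
Reachable from 9a5efa0: {076d466, 9a5efa0}.
Only in 6fffedb's history (ahead): {6fffedb, 957b7f2} — 2.
Only in 9a5efa0's history (behind): {9a5efa0} — 1.

2 ahead, 1 behind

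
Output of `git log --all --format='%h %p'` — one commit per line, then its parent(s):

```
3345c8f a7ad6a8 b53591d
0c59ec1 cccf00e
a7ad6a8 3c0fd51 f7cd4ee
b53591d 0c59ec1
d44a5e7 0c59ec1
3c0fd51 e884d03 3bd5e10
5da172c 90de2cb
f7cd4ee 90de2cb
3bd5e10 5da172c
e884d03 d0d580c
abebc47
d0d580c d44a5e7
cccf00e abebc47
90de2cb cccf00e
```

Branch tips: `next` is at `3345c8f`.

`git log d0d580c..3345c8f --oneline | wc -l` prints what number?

Reachable from 3345c8f: {0c59ec1, 3345c8f, 3bd5e10, 3c0fd51, 5da172c, 90de2cb, a7ad6a8, abebc47, b53591d, cccf00e, d0d580c, d44a5e7, e884d03, f7cd4ee}.
Reachable from d0d580c: {0c59ec1, abebc47, cccf00e, d0d580c, d44a5e7}.
In 3345c8f's history but not d0d580c's: {3345c8f, 3bd5e10, 3c0fd51, 5da172c, 90de2cb, a7ad6a8, b53591d, e884d03, f7cd4ee} — 9 commits.

9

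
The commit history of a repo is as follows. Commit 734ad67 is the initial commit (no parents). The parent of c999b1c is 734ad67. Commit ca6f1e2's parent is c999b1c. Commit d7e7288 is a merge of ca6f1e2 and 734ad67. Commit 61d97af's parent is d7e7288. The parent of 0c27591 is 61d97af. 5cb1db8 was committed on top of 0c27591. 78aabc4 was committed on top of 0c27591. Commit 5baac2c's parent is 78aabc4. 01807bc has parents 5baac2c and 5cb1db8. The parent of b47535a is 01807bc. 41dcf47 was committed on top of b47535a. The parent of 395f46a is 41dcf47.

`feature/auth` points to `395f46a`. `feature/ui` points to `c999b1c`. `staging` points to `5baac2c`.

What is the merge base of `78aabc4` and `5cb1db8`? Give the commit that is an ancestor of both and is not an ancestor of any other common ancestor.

0c27591

Ancestors of 78aabc4: {0c27591, 61d97af, 734ad67, 78aabc4, c999b1c, ca6f1e2, d7e7288}.
Ancestors of 5cb1db8: {0c27591, 5cb1db8, 61d97af, 734ad67, c999b1c, ca6f1e2, d7e7288}.
Common ancestors: {0c27591, 61d97af, 734ad67, c999b1c, ca6f1e2, d7e7288}.
Among these, 0c27591 is not an ancestor of any other common ancestor — it is the merge base.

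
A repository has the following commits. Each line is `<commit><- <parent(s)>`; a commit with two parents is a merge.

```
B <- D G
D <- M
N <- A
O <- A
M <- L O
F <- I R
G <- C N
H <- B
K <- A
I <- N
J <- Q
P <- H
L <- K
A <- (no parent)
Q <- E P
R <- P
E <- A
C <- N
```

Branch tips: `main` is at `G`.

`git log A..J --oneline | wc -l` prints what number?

14

Reachable from J: {A, B, C, D, E, G, H, J, K, L, M, N, O, P, Q}.
Reachable from A: {A}.
In J's history but not A's: {B, C, D, E, G, H, J, K, L, M, N, O, P, Q} — 14 commits.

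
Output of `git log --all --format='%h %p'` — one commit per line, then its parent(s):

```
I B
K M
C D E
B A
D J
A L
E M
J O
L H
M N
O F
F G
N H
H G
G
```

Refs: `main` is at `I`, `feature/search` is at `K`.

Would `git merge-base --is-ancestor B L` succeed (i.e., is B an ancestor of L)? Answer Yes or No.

Ancestors of L: {G, H, L}.
B is not in that set, so it is not an ancestor of L.

No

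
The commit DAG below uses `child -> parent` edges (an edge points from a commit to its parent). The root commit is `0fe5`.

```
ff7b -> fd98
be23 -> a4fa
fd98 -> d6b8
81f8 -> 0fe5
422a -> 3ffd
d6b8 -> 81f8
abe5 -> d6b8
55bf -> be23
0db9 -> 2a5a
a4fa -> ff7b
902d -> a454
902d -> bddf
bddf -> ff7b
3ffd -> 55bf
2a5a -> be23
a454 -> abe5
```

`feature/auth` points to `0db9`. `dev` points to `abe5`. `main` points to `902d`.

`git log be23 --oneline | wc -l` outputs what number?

Walking parent pointers from be23: reachable set = {0fe5, 81f8, a4fa, be23, d6b8, fd98, ff7b}.
That is 7 commits.

7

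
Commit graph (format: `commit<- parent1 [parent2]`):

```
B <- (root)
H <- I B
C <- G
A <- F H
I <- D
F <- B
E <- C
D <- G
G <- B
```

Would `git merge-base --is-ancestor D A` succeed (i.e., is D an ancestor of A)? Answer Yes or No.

Yes

Ancestors of A (commits reachable by following parents): {A, B, D, F, G, H, I}.
D is in that set, so it is an ancestor of A.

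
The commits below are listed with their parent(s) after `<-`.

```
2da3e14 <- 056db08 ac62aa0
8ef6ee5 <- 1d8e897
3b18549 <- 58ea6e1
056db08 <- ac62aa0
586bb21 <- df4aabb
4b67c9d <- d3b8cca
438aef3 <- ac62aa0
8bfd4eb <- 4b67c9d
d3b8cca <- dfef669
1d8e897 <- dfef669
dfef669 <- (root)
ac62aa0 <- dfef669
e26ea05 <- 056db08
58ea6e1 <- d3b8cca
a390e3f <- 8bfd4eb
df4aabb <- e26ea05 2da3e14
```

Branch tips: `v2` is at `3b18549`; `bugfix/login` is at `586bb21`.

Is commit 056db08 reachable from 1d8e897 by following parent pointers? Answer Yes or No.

Ancestors of 1d8e897: {1d8e897, dfef669}.
056db08 is not in that set, so it is not an ancestor of 1d8e897.

No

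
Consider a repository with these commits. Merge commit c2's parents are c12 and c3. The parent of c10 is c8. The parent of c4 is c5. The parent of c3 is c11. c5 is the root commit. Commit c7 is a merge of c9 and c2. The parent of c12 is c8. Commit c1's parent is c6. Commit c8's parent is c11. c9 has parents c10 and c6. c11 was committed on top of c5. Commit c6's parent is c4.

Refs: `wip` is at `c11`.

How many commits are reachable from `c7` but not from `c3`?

Reachable from c7: {c10, c11, c12, c2, c3, c4, c5, c6, c7, c8, c9}.
Reachable from c3: {c11, c3, c5}.
In c7's history but not c3's: {c10, c12, c2, c4, c6, c7, c8, c9} — 8 commits.

8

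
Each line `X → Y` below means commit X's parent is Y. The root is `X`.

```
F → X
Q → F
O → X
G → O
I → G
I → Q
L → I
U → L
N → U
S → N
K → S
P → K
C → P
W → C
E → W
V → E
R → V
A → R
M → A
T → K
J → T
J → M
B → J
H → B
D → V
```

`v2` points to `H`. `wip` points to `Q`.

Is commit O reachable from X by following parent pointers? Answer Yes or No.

No

Ancestors of X: {X}.
O is not in that set, so it is not an ancestor of X.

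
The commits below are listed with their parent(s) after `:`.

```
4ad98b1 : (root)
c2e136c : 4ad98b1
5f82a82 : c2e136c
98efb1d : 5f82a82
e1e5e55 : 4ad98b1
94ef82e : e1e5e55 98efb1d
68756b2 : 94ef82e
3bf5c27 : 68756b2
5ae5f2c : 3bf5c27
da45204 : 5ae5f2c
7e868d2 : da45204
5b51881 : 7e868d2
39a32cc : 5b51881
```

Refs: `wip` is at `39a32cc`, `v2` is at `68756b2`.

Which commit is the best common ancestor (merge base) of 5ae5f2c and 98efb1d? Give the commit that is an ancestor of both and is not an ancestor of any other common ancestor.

Ancestors of 5ae5f2c: {3bf5c27, 4ad98b1, 5ae5f2c, 5f82a82, 68756b2, 94ef82e, 98efb1d, c2e136c, e1e5e55}.
Ancestors of 98efb1d: {4ad98b1, 5f82a82, 98efb1d, c2e136c}.
Common ancestors: {4ad98b1, 5f82a82, 98efb1d, c2e136c}.
Among these, 98efb1d is not an ancestor of any other common ancestor — it is the merge base.

98efb1d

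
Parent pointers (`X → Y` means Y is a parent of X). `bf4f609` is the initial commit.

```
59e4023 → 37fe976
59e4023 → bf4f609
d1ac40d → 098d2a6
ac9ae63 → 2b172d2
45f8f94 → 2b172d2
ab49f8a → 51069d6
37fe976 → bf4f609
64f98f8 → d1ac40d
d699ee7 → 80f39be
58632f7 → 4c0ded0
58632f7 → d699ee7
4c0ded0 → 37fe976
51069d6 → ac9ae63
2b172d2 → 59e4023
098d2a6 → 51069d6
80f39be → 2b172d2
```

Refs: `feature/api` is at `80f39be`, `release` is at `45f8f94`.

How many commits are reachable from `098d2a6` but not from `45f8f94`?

3

Reachable from 098d2a6: {098d2a6, 2b172d2, 37fe976, 51069d6, 59e4023, ac9ae63, bf4f609}.
Reachable from 45f8f94: {2b172d2, 37fe976, 45f8f94, 59e4023, bf4f609}.
In 098d2a6's history but not 45f8f94's: {098d2a6, 51069d6, ac9ae63} — 3 commits.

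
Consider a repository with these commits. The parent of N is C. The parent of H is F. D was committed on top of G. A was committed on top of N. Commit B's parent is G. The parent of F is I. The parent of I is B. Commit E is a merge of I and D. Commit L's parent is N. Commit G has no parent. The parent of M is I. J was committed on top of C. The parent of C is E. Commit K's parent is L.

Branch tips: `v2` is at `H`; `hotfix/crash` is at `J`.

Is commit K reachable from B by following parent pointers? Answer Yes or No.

Ancestors of B: {B, G}.
K is not in that set, so it is not an ancestor of B.

No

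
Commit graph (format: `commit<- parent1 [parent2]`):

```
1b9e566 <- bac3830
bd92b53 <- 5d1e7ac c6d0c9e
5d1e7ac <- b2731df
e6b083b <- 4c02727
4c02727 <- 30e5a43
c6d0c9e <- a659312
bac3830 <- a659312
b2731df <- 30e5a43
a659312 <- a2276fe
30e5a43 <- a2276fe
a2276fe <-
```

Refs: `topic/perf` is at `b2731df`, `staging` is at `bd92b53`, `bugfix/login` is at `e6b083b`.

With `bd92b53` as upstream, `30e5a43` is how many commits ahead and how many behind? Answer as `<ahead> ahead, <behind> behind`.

0 ahead, 5 behind

Reachable from 30e5a43: {30e5a43, a2276fe}.
Reachable from bd92b53: {30e5a43, 5d1e7ac, a2276fe, a659312, b2731df, bd92b53, c6d0c9e}.
Only in 30e5a43's history (ahead): {} — 0.
Only in bd92b53's history (behind): {5d1e7ac, a659312, b2731df, bd92b53, c6d0c9e} — 5.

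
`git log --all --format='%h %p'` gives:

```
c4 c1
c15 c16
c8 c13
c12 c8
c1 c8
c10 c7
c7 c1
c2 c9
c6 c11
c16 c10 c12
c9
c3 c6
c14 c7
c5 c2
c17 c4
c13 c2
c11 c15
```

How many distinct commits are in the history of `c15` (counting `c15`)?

10

Walking parent pointers from c15: reachable set = {c1, c10, c12, c13, c15, c16, c2, c7, c8, c9}.
That is 10 commits.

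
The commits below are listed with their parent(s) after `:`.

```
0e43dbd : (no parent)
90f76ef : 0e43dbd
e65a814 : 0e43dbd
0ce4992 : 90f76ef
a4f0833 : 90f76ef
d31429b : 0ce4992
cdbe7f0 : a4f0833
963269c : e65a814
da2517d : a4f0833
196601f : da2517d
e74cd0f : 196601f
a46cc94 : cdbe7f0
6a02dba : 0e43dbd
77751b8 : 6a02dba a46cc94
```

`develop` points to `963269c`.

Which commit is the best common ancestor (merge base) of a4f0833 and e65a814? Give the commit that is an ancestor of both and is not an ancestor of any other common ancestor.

Ancestors of a4f0833: {0e43dbd, 90f76ef, a4f0833}.
Ancestors of e65a814: {0e43dbd, e65a814}.
Common ancestors: {0e43dbd}.
The only common ancestor is 0e43dbd, so it is the merge base.

0e43dbd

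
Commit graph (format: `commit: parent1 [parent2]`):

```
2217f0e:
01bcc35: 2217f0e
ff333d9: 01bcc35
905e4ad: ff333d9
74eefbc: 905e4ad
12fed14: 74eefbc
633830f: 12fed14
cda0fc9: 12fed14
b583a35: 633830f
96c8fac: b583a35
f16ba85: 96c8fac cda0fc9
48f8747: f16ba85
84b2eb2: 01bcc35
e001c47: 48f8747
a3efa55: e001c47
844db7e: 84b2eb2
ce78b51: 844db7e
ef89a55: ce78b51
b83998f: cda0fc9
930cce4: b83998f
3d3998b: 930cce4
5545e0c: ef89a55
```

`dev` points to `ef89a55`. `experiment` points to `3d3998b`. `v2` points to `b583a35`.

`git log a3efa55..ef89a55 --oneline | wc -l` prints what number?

Reachable from ef89a55: {01bcc35, 2217f0e, 844db7e, 84b2eb2, ce78b51, ef89a55}.
Reachable from a3efa55: {01bcc35, 12fed14, 2217f0e, 48f8747, 633830f, 74eefbc, 905e4ad, 96c8fac, a3efa55, b583a35, cda0fc9, e001c47, f16ba85, ff333d9}.
In ef89a55's history but not a3efa55's: {844db7e, 84b2eb2, ce78b51, ef89a55} — 4 commits.

4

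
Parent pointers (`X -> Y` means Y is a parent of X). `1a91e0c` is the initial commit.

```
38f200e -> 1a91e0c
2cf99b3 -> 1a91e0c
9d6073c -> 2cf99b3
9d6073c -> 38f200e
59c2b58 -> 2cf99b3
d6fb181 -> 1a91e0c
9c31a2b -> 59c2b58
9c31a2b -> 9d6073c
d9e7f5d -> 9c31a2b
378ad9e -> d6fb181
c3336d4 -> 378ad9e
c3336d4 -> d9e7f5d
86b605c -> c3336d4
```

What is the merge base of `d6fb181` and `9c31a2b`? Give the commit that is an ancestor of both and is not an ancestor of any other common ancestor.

Ancestors of d6fb181: {1a91e0c, d6fb181}.
Ancestors of 9c31a2b: {1a91e0c, 2cf99b3, 38f200e, 59c2b58, 9c31a2b, 9d6073c}.
Common ancestors: {1a91e0c}.
The only common ancestor is 1a91e0c, so it is the merge base.

1a91e0c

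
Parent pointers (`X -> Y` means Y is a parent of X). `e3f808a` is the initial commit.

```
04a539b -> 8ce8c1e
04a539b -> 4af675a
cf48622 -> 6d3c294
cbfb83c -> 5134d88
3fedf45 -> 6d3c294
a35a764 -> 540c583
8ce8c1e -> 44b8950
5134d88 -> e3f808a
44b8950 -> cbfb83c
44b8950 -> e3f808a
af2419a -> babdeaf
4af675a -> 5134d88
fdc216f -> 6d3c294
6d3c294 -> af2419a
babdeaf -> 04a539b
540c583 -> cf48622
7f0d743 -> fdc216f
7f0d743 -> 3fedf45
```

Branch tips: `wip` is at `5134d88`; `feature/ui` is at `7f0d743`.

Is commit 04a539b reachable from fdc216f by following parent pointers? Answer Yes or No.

Yes

Ancestors of fdc216f (commits reachable by following parents): {04a539b, 44b8950, 4af675a, 5134d88, 6d3c294, 8ce8c1e, af2419a, babdeaf, cbfb83c, e3f808a, fdc216f}.
04a539b is in that set, so it is an ancestor of fdc216f.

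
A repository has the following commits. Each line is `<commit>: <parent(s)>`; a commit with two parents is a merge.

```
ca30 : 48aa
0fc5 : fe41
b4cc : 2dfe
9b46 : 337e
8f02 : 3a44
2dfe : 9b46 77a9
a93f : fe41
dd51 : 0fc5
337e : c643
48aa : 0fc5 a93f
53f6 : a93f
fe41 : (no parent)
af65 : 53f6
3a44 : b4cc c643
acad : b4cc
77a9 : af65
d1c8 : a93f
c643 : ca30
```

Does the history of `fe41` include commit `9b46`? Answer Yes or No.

Ancestors of fe41: {fe41}.
9b46 is not in that set, so it is not an ancestor of fe41.

No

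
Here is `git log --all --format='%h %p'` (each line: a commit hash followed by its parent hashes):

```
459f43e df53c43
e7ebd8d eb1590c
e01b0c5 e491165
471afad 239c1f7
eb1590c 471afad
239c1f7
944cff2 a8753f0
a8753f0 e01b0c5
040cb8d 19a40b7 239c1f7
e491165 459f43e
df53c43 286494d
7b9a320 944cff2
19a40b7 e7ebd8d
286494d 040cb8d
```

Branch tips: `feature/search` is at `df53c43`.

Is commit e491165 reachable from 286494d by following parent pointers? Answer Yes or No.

Ancestors of 286494d: {040cb8d, 19a40b7, 239c1f7, 286494d, 471afad, e7ebd8d, eb1590c}.
e491165 is not in that set, so it is not an ancestor of 286494d.

No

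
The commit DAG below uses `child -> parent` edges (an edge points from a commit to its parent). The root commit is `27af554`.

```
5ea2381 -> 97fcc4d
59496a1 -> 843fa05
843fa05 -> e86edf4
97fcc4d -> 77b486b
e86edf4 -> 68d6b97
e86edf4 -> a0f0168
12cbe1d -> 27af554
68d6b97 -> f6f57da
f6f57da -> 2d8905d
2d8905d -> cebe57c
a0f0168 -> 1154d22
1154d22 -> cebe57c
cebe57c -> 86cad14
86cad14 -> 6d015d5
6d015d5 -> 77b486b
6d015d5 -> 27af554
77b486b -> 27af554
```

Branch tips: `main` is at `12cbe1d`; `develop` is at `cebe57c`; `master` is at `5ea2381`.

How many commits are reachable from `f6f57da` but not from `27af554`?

6

Reachable from f6f57da: {27af554, 2d8905d, 6d015d5, 77b486b, 86cad14, cebe57c, f6f57da}.
Reachable from 27af554: {27af554}.
In f6f57da's history but not 27af554's: {2d8905d, 6d015d5, 77b486b, 86cad14, cebe57c, f6f57da} — 6 commits.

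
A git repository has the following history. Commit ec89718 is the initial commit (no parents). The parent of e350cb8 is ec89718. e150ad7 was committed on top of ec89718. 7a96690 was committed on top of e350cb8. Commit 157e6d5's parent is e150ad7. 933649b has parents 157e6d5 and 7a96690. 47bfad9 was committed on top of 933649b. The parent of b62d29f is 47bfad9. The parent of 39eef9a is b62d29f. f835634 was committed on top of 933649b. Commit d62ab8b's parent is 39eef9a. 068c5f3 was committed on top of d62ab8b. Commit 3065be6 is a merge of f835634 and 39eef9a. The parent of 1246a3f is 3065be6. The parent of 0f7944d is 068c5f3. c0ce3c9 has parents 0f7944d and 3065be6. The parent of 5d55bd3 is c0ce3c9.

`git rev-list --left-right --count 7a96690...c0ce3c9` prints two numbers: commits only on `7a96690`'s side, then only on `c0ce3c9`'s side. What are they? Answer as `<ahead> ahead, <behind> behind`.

Reachable from 7a96690: {7a96690, e350cb8, ec89718}.
Reachable from c0ce3c9: {068c5f3, 0f7944d, 157e6d5, 3065be6, 39eef9a, 47bfad9, 7a96690, 933649b, b62d29f, c0ce3c9, d62ab8b, e150ad7, e350cb8, ec89718, f835634}.
Only in 7a96690's history (ahead): {} — 0.
Only in c0ce3c9's history (behind): {068c5f3, 0f7944d, 157e6d5, 3065be6, 39eef9a, 47bfad9, 933649b, b62d29f, c0ce3c9, d62ab8b, e150ad7, f835634} — 12.

0 ahead, 12 behind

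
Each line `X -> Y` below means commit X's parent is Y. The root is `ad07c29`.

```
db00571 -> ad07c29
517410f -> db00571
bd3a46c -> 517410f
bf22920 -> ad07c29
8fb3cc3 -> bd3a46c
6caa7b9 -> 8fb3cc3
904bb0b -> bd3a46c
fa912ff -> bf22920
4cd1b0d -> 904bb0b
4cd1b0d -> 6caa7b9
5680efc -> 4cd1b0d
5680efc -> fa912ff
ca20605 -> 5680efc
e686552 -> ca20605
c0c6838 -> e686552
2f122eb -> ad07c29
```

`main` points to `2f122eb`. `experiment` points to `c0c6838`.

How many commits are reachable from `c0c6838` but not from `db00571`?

12

Reachable from c0c6838: {4cd1b0d, 517410f, 5680efc, 6caa7b9, 8fb3cc3, 904bb0b, ad07c29, bd3a46c, bf22920, c0c6838, ca20605, db00571, e686552, fa912ff}.
Reachable from db00571: {ad07c29, db00571}.
In c0c6838's history but not db00571's: {4cd1b0d, 517410f, 5680efc, 6caa7b9, 8fb3cc3, 904bb0b, bd3a46c, bf22920, c0c6838, ca20605, e686552, fa912ff} — 12 commits.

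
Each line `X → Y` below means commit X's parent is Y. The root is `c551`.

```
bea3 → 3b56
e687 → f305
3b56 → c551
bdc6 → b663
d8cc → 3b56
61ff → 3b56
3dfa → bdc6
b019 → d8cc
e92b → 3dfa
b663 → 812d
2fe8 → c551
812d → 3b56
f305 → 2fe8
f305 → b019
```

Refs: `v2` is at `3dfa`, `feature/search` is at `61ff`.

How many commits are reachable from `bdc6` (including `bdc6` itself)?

5

Walking parent pointers from bdc6: reachable set = {3b56, 812d, b663, bdc6, c551}.
That is 5 commits.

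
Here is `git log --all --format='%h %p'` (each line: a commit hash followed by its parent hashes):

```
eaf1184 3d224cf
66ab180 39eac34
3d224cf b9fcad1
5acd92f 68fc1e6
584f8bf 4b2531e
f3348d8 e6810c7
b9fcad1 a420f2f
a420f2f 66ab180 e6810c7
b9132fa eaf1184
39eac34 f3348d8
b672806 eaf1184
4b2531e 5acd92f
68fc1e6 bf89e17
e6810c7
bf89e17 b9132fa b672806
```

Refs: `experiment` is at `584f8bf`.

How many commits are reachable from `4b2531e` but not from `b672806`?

Reachable from 4b2531e: {39eac34, 3d224cf, 4b2531e, 5acd92f, 66ab180, 68fc1e6, a420f2f, b672806, b9132fa, b9fcad1, bf89e17, e6810c7, eaf1184, f3348d8}.
Reachable from b672806: {39eac34, 3d224cf, 66ab180, a420f2f, b672806, b9fcad1, e6810c7, eaf1184, f3348d8}.
In 4b2531e's history but not b672806's: {4b2531e, 5acd92f, 68fc1e6, b9132fa, bf89e17} — 5 commits.

5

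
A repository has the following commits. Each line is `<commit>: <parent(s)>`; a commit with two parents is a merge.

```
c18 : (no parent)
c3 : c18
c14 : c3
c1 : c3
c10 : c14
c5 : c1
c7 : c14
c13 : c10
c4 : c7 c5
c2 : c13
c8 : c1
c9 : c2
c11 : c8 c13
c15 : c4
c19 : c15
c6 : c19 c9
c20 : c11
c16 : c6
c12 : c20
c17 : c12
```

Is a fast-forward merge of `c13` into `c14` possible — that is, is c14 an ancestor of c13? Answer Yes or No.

Yes

A fast-forward from c14 to c13 is possible iff c14 is an ancestor of c13.
Ancestors of c13: {c10, c13, c14, c18, c3}.
c14 is among them, so fast-forward is possible.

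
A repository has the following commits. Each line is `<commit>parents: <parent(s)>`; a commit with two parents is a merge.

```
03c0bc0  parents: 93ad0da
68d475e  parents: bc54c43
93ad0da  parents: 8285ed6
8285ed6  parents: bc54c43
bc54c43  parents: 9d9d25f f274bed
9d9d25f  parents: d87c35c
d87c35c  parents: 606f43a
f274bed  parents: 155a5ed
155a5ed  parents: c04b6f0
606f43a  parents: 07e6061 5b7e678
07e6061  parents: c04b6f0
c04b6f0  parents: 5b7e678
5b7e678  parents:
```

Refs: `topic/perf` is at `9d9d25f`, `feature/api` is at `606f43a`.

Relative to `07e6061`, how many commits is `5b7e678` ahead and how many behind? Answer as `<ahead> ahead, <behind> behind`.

Reachable from 5b7e678: {5b7e678}.
Reachable from 07e6061: {07e6061, 5b7e678, c04b6f0}.
Only in 5b7e678's history (ahead): {} — 0.
Only in 07e6061's history (behind): {07e6061, c04b6f0} — 2.

0 ahead, 2 behind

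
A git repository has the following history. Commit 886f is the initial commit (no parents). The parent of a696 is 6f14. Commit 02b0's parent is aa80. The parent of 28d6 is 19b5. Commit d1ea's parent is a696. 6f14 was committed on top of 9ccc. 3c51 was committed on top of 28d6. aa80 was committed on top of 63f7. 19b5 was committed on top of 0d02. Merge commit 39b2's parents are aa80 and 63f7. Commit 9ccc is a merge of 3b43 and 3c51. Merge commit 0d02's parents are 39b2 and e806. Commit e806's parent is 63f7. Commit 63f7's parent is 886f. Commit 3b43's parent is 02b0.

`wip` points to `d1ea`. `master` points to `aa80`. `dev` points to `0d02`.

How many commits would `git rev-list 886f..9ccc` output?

Reachable from 9ccc: {02b0, 0d02, 19b5, 28d6, 39b2, 3b43, 3c51, 63f7, 886f, 9ccc, aa80, e806}.
Reachable from 886f: {886f}.
In 9ccc's history but not 886f's: {02b0, 0d02, 19b5, 28d6, 39b2, 3b43, 3c51, 63f7, 9ccc, aa80, e806} — 11 commits.

11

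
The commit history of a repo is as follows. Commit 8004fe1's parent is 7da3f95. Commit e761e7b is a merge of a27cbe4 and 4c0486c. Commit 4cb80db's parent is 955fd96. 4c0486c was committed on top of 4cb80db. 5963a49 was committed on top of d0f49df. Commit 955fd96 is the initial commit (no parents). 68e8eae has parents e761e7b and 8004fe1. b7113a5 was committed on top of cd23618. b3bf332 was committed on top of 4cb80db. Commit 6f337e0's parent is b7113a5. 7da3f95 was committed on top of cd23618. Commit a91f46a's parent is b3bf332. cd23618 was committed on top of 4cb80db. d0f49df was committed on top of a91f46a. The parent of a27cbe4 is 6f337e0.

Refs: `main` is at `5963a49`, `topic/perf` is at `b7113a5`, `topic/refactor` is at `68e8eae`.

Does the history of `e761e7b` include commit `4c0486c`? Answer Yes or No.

Yes

Ancestors of e761e7b (commits reachable by following parents): {4c0486c, 4cb80db, 6f337e0, 955fd96, a27cbe4, b7113a5, cd23618, e761e7b}.
4c0486c is in that set, so it is an ancestor of e761e7b.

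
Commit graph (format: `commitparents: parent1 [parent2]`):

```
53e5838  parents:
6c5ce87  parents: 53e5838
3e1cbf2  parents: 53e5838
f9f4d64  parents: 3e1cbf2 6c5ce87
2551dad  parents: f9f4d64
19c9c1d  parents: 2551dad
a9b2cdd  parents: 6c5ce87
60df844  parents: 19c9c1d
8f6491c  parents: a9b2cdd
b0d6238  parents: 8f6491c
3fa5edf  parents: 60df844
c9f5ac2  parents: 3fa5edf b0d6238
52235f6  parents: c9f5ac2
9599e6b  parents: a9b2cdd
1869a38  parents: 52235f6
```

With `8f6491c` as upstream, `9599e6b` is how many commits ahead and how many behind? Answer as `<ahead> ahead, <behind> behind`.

Reachable from 9599e6b: {53e5838, 6c5ce87, 9599e6b, a9b2cdd}.
Reachable from 8f6491c: {53e5838, 6c5ce87, 8f6491c, a9b2cdd}.
Only in 9599e6b's history (ahead): {9599e6b} — 1.
Only in 8f6491c's history (behind): {8f6491c} — 1.

1 ahead, 1 behind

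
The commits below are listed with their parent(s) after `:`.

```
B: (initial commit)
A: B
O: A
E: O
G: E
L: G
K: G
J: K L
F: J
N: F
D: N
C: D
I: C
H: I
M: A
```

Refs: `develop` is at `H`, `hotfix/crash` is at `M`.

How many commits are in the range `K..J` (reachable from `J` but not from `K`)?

2

Reachable from J: {A, B, E, G, J, K, L, O}.
Reachable from K: {A, B, E, G, K, O}.
In J's history but not K's: {J, L} — 2 commits.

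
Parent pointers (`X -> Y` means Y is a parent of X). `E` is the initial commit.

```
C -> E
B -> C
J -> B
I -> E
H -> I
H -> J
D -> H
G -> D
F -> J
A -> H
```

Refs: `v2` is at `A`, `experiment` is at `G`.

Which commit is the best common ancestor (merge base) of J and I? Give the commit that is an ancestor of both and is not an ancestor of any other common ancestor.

Ancestors of J: {B, C, E, J}.
Ancestors of I: {E, I}.
Common ancestors: {E}.
The only common ancestor is E, so it is the merge base.

E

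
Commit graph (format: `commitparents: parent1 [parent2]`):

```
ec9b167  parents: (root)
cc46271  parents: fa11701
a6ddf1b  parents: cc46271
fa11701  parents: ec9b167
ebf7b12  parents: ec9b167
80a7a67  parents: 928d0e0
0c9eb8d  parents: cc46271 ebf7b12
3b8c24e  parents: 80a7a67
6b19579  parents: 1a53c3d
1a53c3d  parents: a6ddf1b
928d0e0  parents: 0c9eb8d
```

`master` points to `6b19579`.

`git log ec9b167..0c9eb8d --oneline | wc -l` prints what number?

4

Reachable from 0c9eb8d: {0c9eb8d, cc46271, ebf7b12, ec9b167, fa11701}.
Reachable from ec9b167: {ec9b167}.
In 0c9eb8d's history but not ec9b167's: {0c9eb8d, cc46271, ebf7b12, fa11701} — 4 commits.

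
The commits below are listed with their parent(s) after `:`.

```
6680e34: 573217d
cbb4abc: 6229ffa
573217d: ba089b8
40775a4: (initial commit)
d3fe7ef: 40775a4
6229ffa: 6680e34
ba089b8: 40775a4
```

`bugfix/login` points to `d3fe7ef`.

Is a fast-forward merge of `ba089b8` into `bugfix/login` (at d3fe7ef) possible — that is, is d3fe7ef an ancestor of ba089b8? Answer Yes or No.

No

A fast-forward from d3fe7ef to ba089b8 is possible iff d3fe7ef is an ancestor of ba089b8.
Ancestors of ba089b8: {40775a4, ba089b8}.
d3fe7ef is not among them, so fast-forward is not possible.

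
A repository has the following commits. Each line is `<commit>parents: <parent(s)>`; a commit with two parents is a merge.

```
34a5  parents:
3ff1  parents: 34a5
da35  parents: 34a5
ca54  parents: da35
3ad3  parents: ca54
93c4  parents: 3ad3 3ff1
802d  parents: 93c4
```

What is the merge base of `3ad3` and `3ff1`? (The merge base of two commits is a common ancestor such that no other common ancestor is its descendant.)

Ancestors of 3ad3: {34a5, 3ad3, ca54, da35}.
Ancestors of 3ff1: {34a5, 3ff1}.
Common ancestors: {34a5}.
The only common ancestor is 34a5, so it is the merge base.

34a5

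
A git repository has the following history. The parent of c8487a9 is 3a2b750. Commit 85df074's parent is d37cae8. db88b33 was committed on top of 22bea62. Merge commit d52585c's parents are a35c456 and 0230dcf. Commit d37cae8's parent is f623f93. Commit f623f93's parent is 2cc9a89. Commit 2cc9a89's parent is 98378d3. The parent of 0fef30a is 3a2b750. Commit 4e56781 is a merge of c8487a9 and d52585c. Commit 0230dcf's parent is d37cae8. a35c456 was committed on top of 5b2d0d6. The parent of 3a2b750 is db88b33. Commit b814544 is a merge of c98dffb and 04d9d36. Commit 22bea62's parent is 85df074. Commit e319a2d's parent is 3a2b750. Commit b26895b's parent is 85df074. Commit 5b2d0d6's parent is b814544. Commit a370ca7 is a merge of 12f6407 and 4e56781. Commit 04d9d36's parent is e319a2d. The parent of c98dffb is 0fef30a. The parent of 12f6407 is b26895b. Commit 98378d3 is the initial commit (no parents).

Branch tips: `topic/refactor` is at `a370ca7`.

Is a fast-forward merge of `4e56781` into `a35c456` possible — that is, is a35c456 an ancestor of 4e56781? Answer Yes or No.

Yes

A fast-forward from a35c456 to 4e56781 is possible iff a35c456 is an ancestor of 4e56781.
Ancestors of 4e56781: {0230dcf, 04d9d36, 0fef30a, 22bea62, 2cc9a89, 3a2b750, 4e56781, 5b2d0d6, 85df074, 98378d3, a35c456, b814544, c8487a9, c98dffb, d37cae8, d52585c, db88b33, e319a2d, f623f93}.
a35c456 is among them, so fast-forward is possible.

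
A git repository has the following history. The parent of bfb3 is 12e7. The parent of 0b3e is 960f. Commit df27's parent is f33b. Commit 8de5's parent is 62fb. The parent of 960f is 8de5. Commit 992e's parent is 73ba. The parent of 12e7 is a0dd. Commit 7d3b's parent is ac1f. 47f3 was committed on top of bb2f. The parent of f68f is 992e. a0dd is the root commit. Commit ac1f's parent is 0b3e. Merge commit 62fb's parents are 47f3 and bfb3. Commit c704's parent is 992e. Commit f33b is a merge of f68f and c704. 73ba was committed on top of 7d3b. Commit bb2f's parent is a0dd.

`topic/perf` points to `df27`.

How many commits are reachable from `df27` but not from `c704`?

3

Reachable from df27: {0b3e, 12e7, 47f3, 62fb, 73ba, 7d3b, 8de5, 960f, 992e, a0dd, ac1f, bb2f, bfb3, c704, df27, f33b, f68f}.
Reachable from c704: {0b3e, 12e7, 47f3, 62fb, 73ba, 7d3b, 8de5, 960f, 992e, a0dd, ac1f, bb2f, bfb3, c704}.
In df27's history but not c704's: {df27, f33b, f68f} — 3 commits.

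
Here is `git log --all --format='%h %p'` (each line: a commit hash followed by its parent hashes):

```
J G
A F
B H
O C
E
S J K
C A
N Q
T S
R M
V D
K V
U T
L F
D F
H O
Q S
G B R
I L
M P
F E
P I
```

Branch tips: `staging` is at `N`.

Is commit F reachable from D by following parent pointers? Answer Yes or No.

Ancestors of D (commits reachable by following parents): {D, E, F}.
F is in that set, so it is an ancestor of D.

Yes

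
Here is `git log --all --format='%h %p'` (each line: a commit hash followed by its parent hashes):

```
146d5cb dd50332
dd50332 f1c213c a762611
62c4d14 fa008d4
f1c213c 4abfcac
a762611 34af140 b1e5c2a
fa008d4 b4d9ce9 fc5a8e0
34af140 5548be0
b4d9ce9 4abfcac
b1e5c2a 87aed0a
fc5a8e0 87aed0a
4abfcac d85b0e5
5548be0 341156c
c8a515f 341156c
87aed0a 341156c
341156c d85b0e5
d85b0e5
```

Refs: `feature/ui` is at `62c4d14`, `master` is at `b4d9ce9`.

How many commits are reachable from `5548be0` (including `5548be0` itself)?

3

Walking parent pointers from 5548be0: reachable set = {341156c, 5548be0, d85b0e5}.
That is 3 commits.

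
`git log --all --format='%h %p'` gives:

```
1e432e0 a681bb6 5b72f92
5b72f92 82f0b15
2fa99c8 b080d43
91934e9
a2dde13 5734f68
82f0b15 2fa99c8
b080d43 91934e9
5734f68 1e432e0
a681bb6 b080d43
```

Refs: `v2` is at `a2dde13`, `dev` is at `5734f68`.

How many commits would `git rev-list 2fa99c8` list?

3

Walking parent pointers from 2fa99c8: reachable set = {2fa99c8, 91934e9, b080d43}.
That is 3 commits.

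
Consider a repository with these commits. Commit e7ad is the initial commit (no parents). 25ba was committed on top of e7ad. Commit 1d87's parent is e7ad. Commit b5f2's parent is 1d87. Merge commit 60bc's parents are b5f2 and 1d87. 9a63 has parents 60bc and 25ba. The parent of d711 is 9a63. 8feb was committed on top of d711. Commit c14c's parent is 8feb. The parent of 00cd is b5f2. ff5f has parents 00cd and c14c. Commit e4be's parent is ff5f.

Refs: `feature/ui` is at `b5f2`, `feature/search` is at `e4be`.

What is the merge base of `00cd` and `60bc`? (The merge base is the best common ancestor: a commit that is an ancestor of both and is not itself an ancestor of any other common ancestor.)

Ancestors of 00cd: {00cd, 1d87, b5f2, e7ad}.
Ancestors of 60bc: {1d87, 60bc, b5f2, e7ad}.
Common ancestors: {1d87, b5f2, e7ad}.
Among these, b5f2 is not an ancestor of any other common ancestor — it is the merge base.

b5f2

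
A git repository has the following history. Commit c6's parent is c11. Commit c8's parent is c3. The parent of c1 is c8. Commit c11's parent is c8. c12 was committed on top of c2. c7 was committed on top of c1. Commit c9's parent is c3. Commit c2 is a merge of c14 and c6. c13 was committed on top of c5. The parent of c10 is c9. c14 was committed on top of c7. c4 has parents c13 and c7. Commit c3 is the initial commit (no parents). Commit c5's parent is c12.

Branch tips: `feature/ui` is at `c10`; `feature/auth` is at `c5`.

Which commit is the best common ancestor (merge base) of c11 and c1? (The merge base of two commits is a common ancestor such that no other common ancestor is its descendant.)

Ancestors of c11: {c11, c3, c8}.
Ancestors of c1: {c1, c3, c8}.
Common ancestors: {c3, c8}.
Among these, c8 is not an ancestor of any other common ancestor — it is the merge base.

c8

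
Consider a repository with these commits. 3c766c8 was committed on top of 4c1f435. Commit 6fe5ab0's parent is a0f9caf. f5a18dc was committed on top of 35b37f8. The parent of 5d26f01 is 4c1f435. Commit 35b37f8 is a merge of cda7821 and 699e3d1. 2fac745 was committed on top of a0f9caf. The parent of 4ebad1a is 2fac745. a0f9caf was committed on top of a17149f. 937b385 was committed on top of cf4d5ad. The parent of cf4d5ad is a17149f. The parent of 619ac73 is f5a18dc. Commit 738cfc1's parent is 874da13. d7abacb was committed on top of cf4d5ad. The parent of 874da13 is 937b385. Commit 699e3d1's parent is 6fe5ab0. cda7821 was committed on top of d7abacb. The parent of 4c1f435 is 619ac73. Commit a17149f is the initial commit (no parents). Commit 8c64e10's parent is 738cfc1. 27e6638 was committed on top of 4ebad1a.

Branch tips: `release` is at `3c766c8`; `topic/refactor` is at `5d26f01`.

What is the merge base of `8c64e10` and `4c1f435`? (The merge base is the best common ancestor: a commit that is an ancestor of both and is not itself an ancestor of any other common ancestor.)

cf4d5ad

Ancestors of 8c64e10: {738cfc1, 874da13, 8c64e10, 937b385, a17149f, cf4d5ad}.
Ancestors of 4c1f435: {35b37f8, 4c1f435, 619ac73, 699e3d1, 6fe5ab0, a0f9caf, a17149f, cda7821, cf4d5ad, d7abacb, f5a18dc}.
Common ancestors: {a17149f, cf4d5ad}.
Among these, cf4d5ad is not an ancestor of any other common ancestor — it is the merge base.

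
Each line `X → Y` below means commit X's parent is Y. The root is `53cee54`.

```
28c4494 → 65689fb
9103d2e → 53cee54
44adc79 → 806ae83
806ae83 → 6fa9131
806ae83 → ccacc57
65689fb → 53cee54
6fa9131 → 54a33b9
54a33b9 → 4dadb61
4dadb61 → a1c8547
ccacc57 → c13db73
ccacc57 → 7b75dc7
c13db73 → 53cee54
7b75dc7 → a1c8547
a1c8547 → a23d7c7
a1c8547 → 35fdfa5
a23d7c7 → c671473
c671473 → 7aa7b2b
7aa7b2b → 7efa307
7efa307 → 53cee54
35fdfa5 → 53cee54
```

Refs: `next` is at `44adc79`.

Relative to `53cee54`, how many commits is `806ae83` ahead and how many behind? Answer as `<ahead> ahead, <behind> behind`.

13 ahead, 0 behind

Reachable from 806ae83: {35fdfa5, 4dadb61, 53cee54, 54a33b9, 6fa9131, 7aa7b2b, 7b75dc7, 7efa307, 806ae83, a1c8547, a23d7c7, c13db73, c671473, ccacc57}.
Reachable from 53cee54: {53cee54}.
Only in 806ae83's history (ahead): {35fdfa5, 4dadb61, 54a33b9, 6fa9131, 7aa7b2b, 7b75dc7, 7efa307, 806ae83, a1c8547, a23d7c7, c13db73, c671473, ccacc57} — 13.
Only in 53cee54's history (behind): {} — 0.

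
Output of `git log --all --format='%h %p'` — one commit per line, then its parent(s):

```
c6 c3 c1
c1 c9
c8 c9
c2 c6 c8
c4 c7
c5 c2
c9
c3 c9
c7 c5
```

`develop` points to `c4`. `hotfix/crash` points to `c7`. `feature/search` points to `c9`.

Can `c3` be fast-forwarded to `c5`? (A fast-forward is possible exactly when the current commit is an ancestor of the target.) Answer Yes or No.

Yes

A fast-forward from c3 to c5 is possible iff c3 is an ancestor of c5.
Ancestors of c5: {c1, c2, c3, c5, c6, c8, c9}.
c3 is among them, so fast-forward is possible.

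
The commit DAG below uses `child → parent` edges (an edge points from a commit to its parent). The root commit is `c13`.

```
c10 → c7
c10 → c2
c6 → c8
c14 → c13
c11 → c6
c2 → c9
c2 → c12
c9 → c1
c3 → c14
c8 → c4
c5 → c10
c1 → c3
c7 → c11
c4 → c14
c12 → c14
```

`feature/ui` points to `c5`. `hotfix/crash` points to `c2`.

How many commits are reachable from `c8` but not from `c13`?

3

Reachable from c8: {c13, c14, c4, c8}.
Reachable from c13: {c13}.
In c8's history but not c13's: {c14, c4, c8} — 3 commits.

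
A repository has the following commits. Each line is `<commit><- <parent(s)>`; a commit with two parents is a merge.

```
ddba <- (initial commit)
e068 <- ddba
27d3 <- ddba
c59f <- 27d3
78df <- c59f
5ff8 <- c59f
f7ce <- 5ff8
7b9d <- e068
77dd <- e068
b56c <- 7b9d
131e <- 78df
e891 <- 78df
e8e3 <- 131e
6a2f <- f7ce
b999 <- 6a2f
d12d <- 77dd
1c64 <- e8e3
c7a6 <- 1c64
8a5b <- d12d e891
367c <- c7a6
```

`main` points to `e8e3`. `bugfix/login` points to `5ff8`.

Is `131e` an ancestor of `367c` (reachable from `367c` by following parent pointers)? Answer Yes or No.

Ancestors of 367c (commits reachable by following parents): {131e, 1c64, 27d3, 367c, 78df, c59f, c7a6, ddba, e8e3}.
131e is in that set, so it is an ancestor of 367c.

Yes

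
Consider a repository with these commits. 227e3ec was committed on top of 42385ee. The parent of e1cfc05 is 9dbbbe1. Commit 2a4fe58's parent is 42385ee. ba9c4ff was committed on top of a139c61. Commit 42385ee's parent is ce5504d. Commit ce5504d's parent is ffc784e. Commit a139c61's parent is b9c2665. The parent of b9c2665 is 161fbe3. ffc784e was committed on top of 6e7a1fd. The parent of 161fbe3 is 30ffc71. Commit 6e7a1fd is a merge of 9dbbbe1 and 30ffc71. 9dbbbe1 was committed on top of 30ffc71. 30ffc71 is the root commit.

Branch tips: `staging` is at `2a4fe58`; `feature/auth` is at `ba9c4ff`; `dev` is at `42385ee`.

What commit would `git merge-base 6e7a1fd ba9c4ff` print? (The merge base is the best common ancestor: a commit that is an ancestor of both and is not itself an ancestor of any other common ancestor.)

Ancestors of 6e7a1fd: {30ffc71, 6e7a1fd, 9dbbbe1}.
Ancestors of ba9c4ff: {161fbe3, 30ffc71, a139c61, b9c2665, ba9c4ff}.
Common ancestors: {30ffc71}.
The only common ancestor is 30ffc71, so it is the merge base.

30ffc71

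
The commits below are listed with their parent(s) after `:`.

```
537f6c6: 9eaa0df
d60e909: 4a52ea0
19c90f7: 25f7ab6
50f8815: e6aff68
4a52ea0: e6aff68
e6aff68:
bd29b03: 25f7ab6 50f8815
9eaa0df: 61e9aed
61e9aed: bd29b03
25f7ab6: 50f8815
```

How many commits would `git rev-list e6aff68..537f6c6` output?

Reachable from 537f6c6: {25f7ab6, 50f8815, 537f6c6, 61e9aed, 9eaa0df, bd29b03, e6aff68}.
Reachable from e6aff68: {e6aff68}.
In 537f6c6's history but not e6aff68's: {25f7ab6, 50f8815, 537f6c6, 61e9aed, 9eaa0df, bd29b03} — 6 commits.

6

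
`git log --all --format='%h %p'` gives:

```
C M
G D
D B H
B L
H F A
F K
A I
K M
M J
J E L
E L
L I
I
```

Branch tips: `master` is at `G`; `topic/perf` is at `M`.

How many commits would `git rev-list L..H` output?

Reachable from H: {A, E, F, H, I, J, K, L, M}.
Reachable from L: {I, L}.
In H's history but not L's: {A, E, F, H, J, K, M} — 7 commits.

7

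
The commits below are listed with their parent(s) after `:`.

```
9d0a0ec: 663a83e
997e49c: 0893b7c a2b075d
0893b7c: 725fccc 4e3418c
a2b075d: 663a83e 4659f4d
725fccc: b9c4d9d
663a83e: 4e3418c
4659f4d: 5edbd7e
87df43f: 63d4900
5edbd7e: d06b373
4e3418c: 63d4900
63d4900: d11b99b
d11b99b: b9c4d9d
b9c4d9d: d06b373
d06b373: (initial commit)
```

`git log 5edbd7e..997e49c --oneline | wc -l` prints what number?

10

Reachable from 997e49c: {0893b7c, 4659f4d, 4e3418c, 5edbd7e, 63d4900, 663a83e, 725fccc, 997e49c, a2b075d, b9c4d9d, d06b373, d11b99b}.
Reachable from 5edbd7e: {5edbd7e, d06b373}.
In 997e49c's history but not 5edbd7e's: {0893b7c, 4659f4d, 4e3418c, 63d4900, 663a83e, 725fccc, 997e49c, a2b075d, b9c4d9d, d11b99b} — 10 commits.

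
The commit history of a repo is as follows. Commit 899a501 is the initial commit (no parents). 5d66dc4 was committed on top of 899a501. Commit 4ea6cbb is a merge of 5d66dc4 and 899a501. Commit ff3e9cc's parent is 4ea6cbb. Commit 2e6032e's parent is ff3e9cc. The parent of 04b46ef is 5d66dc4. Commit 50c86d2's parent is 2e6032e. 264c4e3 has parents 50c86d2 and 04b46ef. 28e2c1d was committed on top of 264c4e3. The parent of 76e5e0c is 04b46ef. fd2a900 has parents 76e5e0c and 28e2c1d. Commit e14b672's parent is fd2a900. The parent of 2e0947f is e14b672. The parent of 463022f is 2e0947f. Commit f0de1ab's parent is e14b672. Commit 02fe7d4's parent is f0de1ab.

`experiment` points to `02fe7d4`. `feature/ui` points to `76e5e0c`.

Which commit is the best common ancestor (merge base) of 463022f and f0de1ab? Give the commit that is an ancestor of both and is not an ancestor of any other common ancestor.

Ancestors of 463022f: {04b46ef, 264c4e3, 28e2c1d, 2e0947f, 2e6032e, 463022f, 4ea6cbb, 50c86d2, 5d66dc4, 76e5e0c, 899a501, e14b672, fd2a900, ff3e9cc}.
Ancestors of f0de1ab: {04b46ef, 264c4e3, 28e2c1d, 2e6032e, 4ea6cbb, 50c86d2, 5d66dc4, 76e5e0c, 899a501, e14b672, f0de1ab, fd2a900, ff3e9cc}.
Common ancestors: {04b46ef, 264c4e3, 28e2c1d, 2e6032e, 4ea6cbb, 50c86d2, 5d66dc4, 76e5e0c, 899a501, e14b672, fd2a900, ff3e9cc}.
Among these, e14b672 is not an ancestor of any other common ancestor — it is the merge base.

e14b672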